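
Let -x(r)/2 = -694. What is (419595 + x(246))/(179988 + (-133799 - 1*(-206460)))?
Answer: 420983/252649 ≈ 1.6663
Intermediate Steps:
x(r) = 1388 (x(r) = -2*(-694) = 1388)
(419595 + x(246))/(179988 + (-133799 - 1*(-206460))) = (419595 + 1388)/(179988 + (-133799 - 1*(-206460))) = 420983/(179988 + (-133799 + 206460)) = 420983/(179988 + 72661) = 420983/252649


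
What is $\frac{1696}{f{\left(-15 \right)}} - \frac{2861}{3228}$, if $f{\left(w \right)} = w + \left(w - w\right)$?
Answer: $- \frac{613067}{5380} \approx -113.95$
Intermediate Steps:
$f{\left(w \right)} = w$ ($f{\left(w \right)} = w + 0 = w$)
$\frac{1696}{f{\left(-15 \right)}} - \frac{2861}{3228} = \frac{1696}{-15} - \frac{2861}{3228} = 1696 \left(- \frac{1}{15}\right) - \frac{2861}{3228} = - \frac{1696}{15} - \frac{2861}{3228} = - \frac{613067}{5380}$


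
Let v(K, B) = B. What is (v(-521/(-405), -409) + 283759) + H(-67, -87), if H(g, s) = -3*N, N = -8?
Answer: 283374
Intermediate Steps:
H(g, s) = 24 (H(g, s) = -3*(-8) = 24)
(v(-521/(-405), -409) + 283759) + H(-67, -87) = (-409 + 283759) + 24 = 283350 + 24 = 283374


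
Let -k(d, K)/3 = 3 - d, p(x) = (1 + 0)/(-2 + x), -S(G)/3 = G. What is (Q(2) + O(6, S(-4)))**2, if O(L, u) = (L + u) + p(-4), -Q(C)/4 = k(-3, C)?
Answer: 290521/36 ≈ 8070.0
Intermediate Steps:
S(G) = -3*G
p(x) = 1/(-2 + x)
k(d, K) = -9 + 3*d (k(d, K) = -3*(3 - d) = -9 + 3*d)
Q(C) = 72 (Q(C) = -4*(-9 + 3*(-3)) = -4*(-9 - 9) = -4*(-18) = 72)
O(L, u) = -1/6 + L + u (O(L, u) = (L + u) + 1/(-2 - 4) = (L + u) + 1/(-6) = (L + u) - 1/6 = -1/6 + L + u)
(Q(2) + O(6, S(-4)))**2 = (72 + (-1/6 + 6 - 3*(-4)))**2 = (72 + (-1/6 + 6 + 12))**2 = (72 + 107/6)**2 = (539/6)**2 = 290521/36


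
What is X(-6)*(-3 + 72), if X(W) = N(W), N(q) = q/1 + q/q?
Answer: -345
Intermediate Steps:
N(q) = 1 + q (N(q) = q*1 + 1 = q + 1 = 1 + q)
X(W) = 1 + W
X(-6)*(-3 + 72) = (1 - 6)*(-3 + 72) = -5*69 = -345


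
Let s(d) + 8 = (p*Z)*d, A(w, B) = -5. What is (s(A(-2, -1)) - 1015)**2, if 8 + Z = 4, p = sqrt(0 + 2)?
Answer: 1047329 - 40920*sqrt(2) ≈ 9.8946e+5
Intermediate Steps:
p = sqrt(2) ≈ 1.4142
Z = -4 (Z = -8 + 4 = -4)
s(d) = -8 - 4*d*sqrt(2) (s(d) = -8 + (sqrt(2)*(-4))*d = -8 + (-4*sqrt(2))*d = -8 - 4*d*sqrt(2))
(s(A(-2, -1)) - 1015)**2 = ((-8 - 4*(-5)*sqrt(2)) - 1015)**2 = ((-8 + 20*sqrt(2)) - 1015)**2 = (-1023 + 20*sqrt(2))**2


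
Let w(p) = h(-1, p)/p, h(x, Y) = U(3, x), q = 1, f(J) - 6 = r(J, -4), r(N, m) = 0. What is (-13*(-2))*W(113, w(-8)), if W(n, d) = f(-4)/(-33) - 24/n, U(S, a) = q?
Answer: -12740/1243 ≈ -10.249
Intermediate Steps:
f(J) = 6 (f(J) = 6 + 0 = 6)
U(S, a) = 1
h(x, Y) = 1
w(p) = 1/p
W(n, d) = -2/11 - 24/n (W(n, d) = 6/(-33) - 24/n = 6*(-1/33) - 24/n = -2/11 - 24/n)
(-13*(-2))*W(113, w(-8)) = (-13*(-2))*(-2/11 - 24/113) = 26*(-2/11 - 24*1/113) = 26*(-2/11 - 24/113) = 26*(-490/1243) = -12740/1243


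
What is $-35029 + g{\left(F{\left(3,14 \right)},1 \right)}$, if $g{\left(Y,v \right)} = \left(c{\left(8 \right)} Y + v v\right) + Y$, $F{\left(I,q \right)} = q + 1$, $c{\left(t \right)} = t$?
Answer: $-34893$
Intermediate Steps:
$F{\left(I,q \right)} = 1 + q$
$g{\left(Y,v \right)} = v^{2} + 9 Y$ ($g{\left(Y,v \right)} = \left(8 Y + v v\right) + Y = \left(8 Y + v^{2}\right) + Y = \left(v^{2} + 8 Y\right) + Y = v^{2} + 9 Y$)
$-35029 + g{\left(F{\left(3,14 \right)},1 \right)} = -35029 + \left(1^{2} + 9 \left(1 + 14\right)\right) = -35029 + \left(1 + 9 \cdot 15\right) = -35029 + \left(1 + 135\right) = -35029 + 136 = -34893$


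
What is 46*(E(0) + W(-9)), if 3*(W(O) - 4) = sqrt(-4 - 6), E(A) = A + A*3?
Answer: 184 + 46*I*sqrt(10)/3 ≈ 184.0 + 48.488*I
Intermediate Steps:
E(A) = 4*A (E(A) = A + 3*A = 4*A)
W(O) = 4 + I*sqrt(10)/3 (W(O) = 4 + sqrt(-4 - 6)/3 = 4 + sqrt(-10)/3 = 4 + (I*sqrt(10))/3 = 4 + I*sqrt(10)/3)
46*(E(0) + W(-9)) = 46*(4*0 + (4 + I*sqrt(10)/3)) = 46*(0 + (4 + I*sqrt(10)/3)) = 46*(4 + I*sqrt(10)/3) = 184 + 46*I*sqrt(10)/3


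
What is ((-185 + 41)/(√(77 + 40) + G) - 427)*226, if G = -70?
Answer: -459290986/4783 + 97632*√13/4783 ≈ -95952.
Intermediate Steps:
((-185 + 41)/(√(77 + 40) + G) - 427)*226 = ((-185 + 41)/(√(77 + 40) - 70) - 427)*226 = (-144/(√117 - 70) - 427)*226 = (-144/(3*√13 - 70) - 427)*226 = (-144/(-70 + 3*√13) - 427)*226 = (-427 - 144/(-70 + 3*√13))*226 = -96502 - 32544/(-70 + 3*√13)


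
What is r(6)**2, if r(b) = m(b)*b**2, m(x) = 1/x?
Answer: 36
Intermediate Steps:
r(b) = b (r(b) = b**2/b = b)
r(6)**2 = 6**2 = 36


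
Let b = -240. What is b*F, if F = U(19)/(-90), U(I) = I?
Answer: 152/3 ≈ 50.667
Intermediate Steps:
F = -19/90 (F = 19/(-90) = 19*(-1/90) = -19/90 ≈ -0.21111)
b*F = -240*(-19/90) = 152/3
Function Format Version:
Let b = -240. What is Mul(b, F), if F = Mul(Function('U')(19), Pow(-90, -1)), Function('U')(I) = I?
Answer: Rational(152, 3) ≈ 50.667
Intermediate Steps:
F = Rational(-19, 90) (F = Mul(19, Pow(-90, -1)) = Mul(19, Rational(-1, 90)) = Rational(-19, 90) ≈ -0.21111)
Mul(b, F) = Mul(-240, Rational(-19, 90)) = Rational(152, 3)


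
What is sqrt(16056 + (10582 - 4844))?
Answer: sqrt(21794) ≈ 147.63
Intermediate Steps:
sqrt(16056 + (10582 - 4844)) = sqrt(16056 + 5738) = sqrt(21794)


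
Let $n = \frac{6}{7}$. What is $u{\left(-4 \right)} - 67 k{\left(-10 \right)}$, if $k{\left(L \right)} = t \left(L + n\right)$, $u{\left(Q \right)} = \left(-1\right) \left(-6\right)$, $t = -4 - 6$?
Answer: $- \frac{42838}{7} \approx -6119.7$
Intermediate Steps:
$t = -10$ ($t = -4 - 6 = -10$)
$n = \frac{6}{7}$ ($n = 6 \cdot \frac{1}{7} = \frac{6}{7} \approx 0.85714$)
$u{\left(Q \right)} = 6$
$k{\left(L \right)} = - \frac{60}{7} - 10 L$ ($k{\left(L \right)} = - 10 \left(L + \frac{6}{7}\right) = - 10 \left(\frac{6}{7} + L\right) = - \frac{60}{7} - 10 L$)
$u{\left(-4 \right)} - 67 k{\left(-10 \right)} = 6 - 67 \left(- \frac{60}{7} - -100\right) = 6 - 67 \left(- \frac{60}{7} + 100\right) = 6 - \frac{42880}{7} = - \frac{42838}{7}$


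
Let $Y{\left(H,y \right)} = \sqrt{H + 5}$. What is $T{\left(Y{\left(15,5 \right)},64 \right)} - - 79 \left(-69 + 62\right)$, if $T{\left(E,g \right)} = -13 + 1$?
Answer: $-565$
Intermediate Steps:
$Y{\left(H,y \right)} = \sqrt{5 + H}$
$T{\left(E,g \right)} = -12$
$T{\left(Y{\left(15,5 \right)},64 \right)} - - 79 \left(-69 + 62\right) = -12 - - 79 \left(-69 + 62\right) = -12 - \left(-79\right) \left(-7\right) = -12 - 553 = -565$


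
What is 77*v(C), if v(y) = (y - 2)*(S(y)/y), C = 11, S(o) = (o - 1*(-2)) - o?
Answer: 126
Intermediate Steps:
S(o) = 2 (S(o) = (o + 2) - o = (2 + o) - o = 2)
v(y) = 2*(-2 + y)/y (v(y) = (y - 2)*(2/y) = (-2 + y)*(2/y) = 2*(-2 + y)/y)
77*v(C) = 77*(2 - 4/11) = 77*(18/11) = 126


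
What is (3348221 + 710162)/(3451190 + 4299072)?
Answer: 4058383/7750262 ≈ 0.52364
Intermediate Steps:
(3348221 + 710162)/(3451190 + 4299072) = 4058383/7750262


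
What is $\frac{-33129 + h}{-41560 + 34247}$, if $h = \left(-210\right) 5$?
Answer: $\frac{34179}{7313} \approx 4.6737$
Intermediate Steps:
$h = -1050$
$\frac{-33129 + h}{-41560 + 34247} = \frac{-33129 - 1050}{-41560 + 34247} = - \frac{34179}{-7313} = \left(-34179\right) \left(- \frac{1}{7313}\right) = \frac{34179}{7313}$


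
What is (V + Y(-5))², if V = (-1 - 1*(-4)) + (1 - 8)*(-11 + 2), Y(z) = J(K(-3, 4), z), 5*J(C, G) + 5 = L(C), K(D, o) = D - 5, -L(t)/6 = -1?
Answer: 109561/25 ≈ 4382.4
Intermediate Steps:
L(t) = 6 (L(t) = -6*(-1) = 6)
K(D, o) = -5 + D
J(C, G) = ⅕ (J(C, G) = -1 + (⅕)*6 = -1 + 6/5 = ⅕)
Y(z) = ⅕
V = 66 (V = (-1 + 4) - 7*(-9) = 3 + 63 = 66)
(V + Y(-5))² = (66 + ⅕)² = (331/5)² = 109561/25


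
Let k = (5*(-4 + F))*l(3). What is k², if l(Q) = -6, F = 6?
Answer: 3600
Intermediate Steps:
k = -60 (k = (5*(-4 + 6))*(-6) = (5*2)*(-6) = 10*(-6) = -60)
k² = (-60)² = 3600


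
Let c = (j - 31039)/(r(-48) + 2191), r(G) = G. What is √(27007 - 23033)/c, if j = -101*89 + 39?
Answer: -2143*√3974/39989 ≈ -3.3783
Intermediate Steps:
j = -8950 (j = -8989 + 39 = -8950)
c = -39989/2143 (c = (-8950 - 31039)/(-48 + 2191) = -39989/2143 ≈ -18.660)
√(27007 - 23033)/c = √(27007 - 23033)/(-39989/2143) = √3974*(-2143/39989) = -2143*√3974/39989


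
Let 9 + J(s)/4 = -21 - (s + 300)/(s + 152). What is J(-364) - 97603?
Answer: -5179383/53 ≈ -97724.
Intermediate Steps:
J(s) = -120 - 4*(300 + s)/(152 + s) (J(s) = -36 + 4*(-21 - (s + 300)/(s + 152)) = -36 + 4*(-21 - (300 + s)/(152 + s)) = -36 + (-84 - 4*(300 + s)/(152 + s)) = -120 - 4*(300 + s)/(152 + s))
J(-364) - 97603 = 4*(-4860 - 31*(-364))/(152 - 364) - 97603 = 4*(-4860 + 11284)/(-212) - 97603 = 4*(-1/212)*6424 - 97603 = -6424/53 - 97603 = -5179383/53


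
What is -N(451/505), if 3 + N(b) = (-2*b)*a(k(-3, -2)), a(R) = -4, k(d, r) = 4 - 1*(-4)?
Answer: -2093/505 ≈ -4.1446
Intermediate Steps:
k(d, r) = 8 (k(d, r) = 4 + 4 = 8)
N(b) = -3 + 8*b (N(b) = -3 - 2*b*(-4) = -3 + 8*b)
-N(451/505) = -(-3 + 8*(451/505)) = -(-3 + 3608/505) = -1*2093/505 = -2093/505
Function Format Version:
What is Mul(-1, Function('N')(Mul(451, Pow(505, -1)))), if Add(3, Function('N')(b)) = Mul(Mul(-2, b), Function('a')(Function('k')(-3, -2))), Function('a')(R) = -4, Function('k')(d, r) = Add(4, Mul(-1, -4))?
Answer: Rational(-2093, 505) ≈ -4.1446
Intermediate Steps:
Function('k')(d, r) = 8 (Function('k')(d, r) = Add(4, 4) = 8)
Function('N')(b) = Add(-3, Mul(8, b)) (Function('N')(b) = Add(-3, Mul(Mul(-2, b), -4)) = Add(-3, Mul(8, b)))
Mul(-1, Function('N')(Mul(451, Pow(505, -1)))) = Mul(-1, Add(-3, Mul(8, Mul(451, Pow(505, -1))))) = Mul(-1, Add(-3, Mul(8, Mul(451, Rational(1, 505))))) = Mul(-1, Add(-3, Mul(8, Rational(451, 505)))) = Mul(-1, Add(-3, Rational(3608, 505))) = Mul(-1, Rational(2093, 505)) = Rational(-2093, 505)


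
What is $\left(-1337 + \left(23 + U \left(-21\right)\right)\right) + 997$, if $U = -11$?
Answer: $-86$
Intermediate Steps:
$\left(-1337 + \left(23 + U \left(-21\right)\right)\right) + 997 = \left(-1337 + \left(23 - -231\right)\right) + 997 = \left(-1337 + \left(23 + 231\right)\right) + 997 = \left(-1337 + 254\right) + 997 = -1083 + 997 = -86$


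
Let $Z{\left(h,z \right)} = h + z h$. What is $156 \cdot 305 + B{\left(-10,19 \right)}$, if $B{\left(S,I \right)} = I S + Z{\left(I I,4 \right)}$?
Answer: $49195$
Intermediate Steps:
$Z{\left(h,z \right)} = h + h z$
$B{\left(S,I \right)} = 5 I^{2} + I S$ ($B{\left(S,I \right)} = I S + I I \left(1 + 4\right) = I S + I^{2} \cdot 5 = I S + 5 I^{2} = 5 I^{2} + I S$)
$156 \cdot 305 + B{\left(-10,19 \right)} = 156 \cdot 305 + 19 \left(-10 + 5 \cdot 19\right) = 47580 + 19 \left(-10 + 95\right) = 47580 + 19 \cdot 85 = 47580 + 1615 = 49195$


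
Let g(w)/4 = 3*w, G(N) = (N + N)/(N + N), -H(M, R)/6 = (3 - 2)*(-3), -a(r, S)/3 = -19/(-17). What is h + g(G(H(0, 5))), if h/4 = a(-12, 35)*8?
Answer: -1620/17 ≈ -95.294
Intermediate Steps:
a(r, S) = -57/17 (a(r, S) = -(-57)/(-17) = -(-57)*(-1)/17 = -3*19/17 = -57/17)
H(M, R) = 18 (H(M, R) = -6*(3 - 2)*(-3) = -6*(-3) = 18)
G(N) = 1 (G(N) = (2*N)/((2*N)) = (2*N)*(1/(2*N)) = 1)
g(w) = 12*w (g(w) = 4*(3*w) = 12*w)
h = -1824/17 (h = 4*(-57/17*8) = 4*(-456/17) = -1824/17 ≈ -107.29)
h + g(G(H(0, 5))) = -1824/17 + 12*1 = -1824/17 + 12 = -1620/17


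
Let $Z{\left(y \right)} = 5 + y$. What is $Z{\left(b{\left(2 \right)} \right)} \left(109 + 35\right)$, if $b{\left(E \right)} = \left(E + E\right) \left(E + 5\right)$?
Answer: $4752$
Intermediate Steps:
$b{\left(E \right)} = 2 E \left(5 + E\right)$
$Z{\left(b{\left(2 \right)} \right)} \left(109 + 35\right) = \left(5 + 2 \cdot 2 \left(5 + 2\right)\right) \left(109 + 35\right) = \left(5 + 2 \cdot 2 \cdot 7\right) 144 = \left(5 + 28\right) 144 = 33 \cdot 144 = 4752$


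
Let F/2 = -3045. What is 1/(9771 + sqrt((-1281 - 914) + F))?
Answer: 9771/95480726 - I*sqrt(8285)/95480726 ≈ 0.00010233 - 9.533e-7*I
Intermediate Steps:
F = -6090 (F = 2*(-3045) = -6090)
1/(9771 + sqrt((-1281 - 914) + F)) = 1/(9771 + sqrt((-1281 - 914) - 6090)) = 1/(9771 + sqrt(-2195 - 6090)) = 1/(9771 + sqrt(-8285)) = 1/(9771 + I*sqrt(8285))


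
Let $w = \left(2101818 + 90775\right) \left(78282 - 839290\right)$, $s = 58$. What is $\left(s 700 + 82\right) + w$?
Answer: $-1668580773062$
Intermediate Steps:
$w = -1668580813744$ ($w = 2192593 \left(-761008\right) = -1668580813744$)
$\left(s 700 + 82\right) + w = \left(58 \cdot 700 + 82\right) - 1668580813744 = \left(40600 + 82\right) - 1668580813744 = 40682 - 1668580813744 = -1668580773062$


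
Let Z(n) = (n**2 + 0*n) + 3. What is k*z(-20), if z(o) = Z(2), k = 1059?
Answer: 7413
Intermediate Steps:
Z(n) = 3 + n**2 (Z(n) = (n**2 + 0) + 3 = n**2 + 3 = 3 + n**2)
z(o) = 7 (z(o) = 3 + 2**2 = 3 + 4 = 7)
k*z(-20) = 1059*7 = 7413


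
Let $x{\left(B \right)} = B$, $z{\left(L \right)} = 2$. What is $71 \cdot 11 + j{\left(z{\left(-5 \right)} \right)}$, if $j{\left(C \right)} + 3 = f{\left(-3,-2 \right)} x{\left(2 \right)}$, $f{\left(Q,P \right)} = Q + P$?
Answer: $768$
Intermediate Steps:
$f{\left(Q,P \right)} = P + Q$
$j{\left(C \right)} = -13$ ($j{\left(C \right)} = -3 + \left(-2 - 3\right) 2 = -3 - 10 = -13$)
$71 \cdot 11 + j{\left(z{\left(-5 \right)} \right)} = 71 \cdot 11 - 13 = 781 - 13 = 768$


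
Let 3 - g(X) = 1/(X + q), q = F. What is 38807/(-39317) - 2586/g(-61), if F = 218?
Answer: -7990509962/9239495 ≈ -864.82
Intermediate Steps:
q = 218
g(X) = 3 - 1/(218 + X) (g(X) = 3 - 1/(X + 218) = 3 - 1/(218 + X))
38807/(-39317) - 2586/g(-61) = 38807/(-39317) - 2586*(218 - 61)/(653 + 3*(-61)) = 38807*(-1/39317) - 2586*157/(653 - 183) = -38807/39317 - 2586/((1/157)*470) = -38807/39317 - 2586/470/157 = -38807/39317 - 2586*157/470 = -38807/39317 - 203001/235 = -7990509962/9239495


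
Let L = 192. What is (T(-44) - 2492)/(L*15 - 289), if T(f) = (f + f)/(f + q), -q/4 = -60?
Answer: -122130/126959 ≈ -0.96196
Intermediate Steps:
q = 240 (q = -4*(-60) = 240)
T(f) = 2*f/(240 + f) (T(f) = (f + f)/(f + 240) = (2*f)/(240 + f) = 2*f/(240 + f))
(T(-44) - 2492)/(L*15 - 289) = (2*(-44)/(240 - 44) - 2492)/(192*15 - 289) = (2*(-44)/196 - 2492)/(2880 - 289) = (2*(-44)*(1/196) - 2492)/2591 = (-22/49 - 2492)*(1/2591) = -122130/49*1/2591 = -122130/126959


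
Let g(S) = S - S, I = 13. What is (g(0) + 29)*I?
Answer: 377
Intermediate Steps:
g(S) = 0
(g(0) + 29)*I = (0 + 29)*13 = 29*13 = 377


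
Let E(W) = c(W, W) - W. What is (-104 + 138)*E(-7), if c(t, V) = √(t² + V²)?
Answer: 238 + 238*√2 ≈ 574.58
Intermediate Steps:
c(t, V) = √(V² + t²)
E(W) = -W + √2*√(W²) (E(W) = √(W² + W²) - W = √(2*W²) - W = √2*√(W²) - W = -W + √2*√(W²))
(-104 + 138)*E(-7) = (-104 + 138)*(-1*(-7) + √2*√((-7)²)) = 34*(7 + √2*√49) = 34*(7 + √2*7) = 34*(7 + 7*√2) = 238 + 238*√2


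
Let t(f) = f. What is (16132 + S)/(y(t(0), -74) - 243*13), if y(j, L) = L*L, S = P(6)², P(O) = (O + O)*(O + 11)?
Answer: 57748/2317 ≈ 24.924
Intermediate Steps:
P(O) = 2*O*(11 + O) (P(O) = (2*O)*(11 + O) = 2*O*(11 + O))
S = 41616 (S = (2*6*(11 + 6))² = (2*6*17)² = 204² = 41616)
y(j, L) = L²
(16132 + S)/(y(t(0), -74) - 243*13) = (16132 + 41616)/((-74)² - 243*13) = 57748/(5476 - 3159) = 57748/2317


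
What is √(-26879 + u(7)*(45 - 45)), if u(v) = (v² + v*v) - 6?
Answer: I*√26879 ≈ 163.95*I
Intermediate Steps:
u(v) = -6 + 2*v² (u(v) = (v² + v²) - 6 = 2*v² - 6 = -6 + 2*v²)
√(-26879 + u(7)*(45 - 45)) = √(-26879 + (-6 + 2*7²)*(45 - 45)) = √(-26879 + (-6 + 2*49)*0) = √(-26879 + (-6 + 98)*0) = √(-26879 + 92*0) = √(-26879 + 0) = √(-26879) = I*√26879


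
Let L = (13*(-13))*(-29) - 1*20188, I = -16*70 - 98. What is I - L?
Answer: 14069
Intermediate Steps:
I = -1218 (I = -1120 - 98 = -1218)
L = -15287 (L = -169*(-29) - 20188 = 4901 - 20188 = -15287)
I - L = -1218 - 1*(-15287) = -1218 + 15287 = 14069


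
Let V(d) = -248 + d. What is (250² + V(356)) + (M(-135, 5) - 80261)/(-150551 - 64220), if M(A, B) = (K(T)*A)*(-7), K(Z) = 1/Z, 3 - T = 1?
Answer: 26892925113/429542 ≈ 62608.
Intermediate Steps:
T = 2 (T = 3 - 1*1 = 3 - 1 = 2)
M(A, B) = -7*A/2 (M(A, B) = (A/2)*(-7) = -7*A/2)
(250² + V(356)) + (M(-135, 5) - 80261)/(-150551 - 64220) = (250² + (-248 + 356)) + (-7/2*(-135) - 80261)/(-150551 - 64220) = (62500 + 108) + (945/2 - 80261)/(-214771) = 62608 - 159577/2*(-1/214771) = 62608 + 159577/429542 = 26892925113/429542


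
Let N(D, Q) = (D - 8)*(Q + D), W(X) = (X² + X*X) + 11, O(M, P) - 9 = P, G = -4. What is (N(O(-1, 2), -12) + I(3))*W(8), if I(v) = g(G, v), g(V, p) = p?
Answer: 0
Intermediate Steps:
O(M, P) = 9 + P
W(X) = 11 + 2*X² (W(X) = (X² + X²) + 11 = 2*X² + 11 = 11 + 2*X²)
I(v) = v
N(D, Q) = (-8 + D)*(D + Q)
(N(O(-1, 2), -12) + I(3))*W(8) = (((9 + 2)² - 8*(9 + 2) - 8*(-12) + (9 + 2)*(-12)) + 3)*(11 + 2*8²) = ((11² - 8*11 + 96 + 11*(-12)) + 3)*(11 + 2*64) = ((121 - 88 + 96 - 132) + 3)*(11 + 128) = (-3 + 3)*139 = 0*139 = 0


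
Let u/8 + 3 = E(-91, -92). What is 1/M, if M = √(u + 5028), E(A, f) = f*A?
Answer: √17995/35990 ≈ 0.0037273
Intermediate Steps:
E(A, f) = A*f
u = 66952 (u = -24 + 8*(-91*(-92)) = -24 + 8*8372 = -24 + 66976 = 66952)
M = 2*√17995 (M = √(66952 + 5028) = √71980 = 2*√17995 ≈ 268.29)
1/M = 1/(2*√17995) = √17995/35990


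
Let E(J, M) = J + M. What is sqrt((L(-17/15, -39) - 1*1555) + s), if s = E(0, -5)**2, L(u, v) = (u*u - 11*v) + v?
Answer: I*sqrt(256211)/15 ≈ 33.745*I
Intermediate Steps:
L(u, v) = u**2 - 10*v (L(u, v) = (u**2 - 11*v) + v = u**2 - 10*v)
s = 25 (s = (0 - 5)**2 = (-5)**2 = 25)
sqrt((L(-17/15, -39) - 1*1555) + s) = sqrt((((-17/15)**2 - 10*(-39)) - 1*1555) + 25) = sqrt((((-17*1/15)**2 + 390) - 1555) + 25) = sqrt((((-17/15)**2 + 390) - 1555) + 25) = sqrt(((289/225 + 390) - 1555) + 25) = sqrt((88039/225 - 1555) + 25) = sqrt(-261836/225 + 25) = sqrt(-256211/225) = I*sqrt(256211)/15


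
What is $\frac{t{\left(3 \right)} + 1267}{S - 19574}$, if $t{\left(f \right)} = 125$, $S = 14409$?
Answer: $- \frac{1392}{5165} \approx -0.26951$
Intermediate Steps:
$\frac{t{\left(3 \right)} + 1267}{S - 19574} = \frac{125 + 1267}{14409 - 19574} = \frac{1392}{-5165} = 1392 \left(- \frac{1}{5165}\right) = - \frac{1392}{5165}$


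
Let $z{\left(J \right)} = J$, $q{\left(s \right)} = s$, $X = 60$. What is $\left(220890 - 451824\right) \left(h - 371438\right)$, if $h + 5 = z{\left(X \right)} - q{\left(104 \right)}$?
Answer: $85788978858$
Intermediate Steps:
$h = -49$ ($h = -5 + \left(60 - 104\right) = -5 - 44 = -49$)
$\left(220890 - 451824\right) \left(h - 371438\right) = \left(220890 - 451824\right) \left(-49 - 371438\right) = \left(-230934\right) \left(-371487\right) = 85788978858$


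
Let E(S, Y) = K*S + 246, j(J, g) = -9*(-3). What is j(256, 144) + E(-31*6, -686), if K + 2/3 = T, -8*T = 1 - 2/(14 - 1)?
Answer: 21667/52 ≈ 416.67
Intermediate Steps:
j(J, g) = 27
T = -11/104 (T = -(1 - 2/(14 - 1))/8 = -(1 - 2/13)/8 = -⅛*11/13 = -11/104 ≈ -0.10577)
K = -241/312 (K = -⅔ - 11/104 = -241/312 ≈ -0.77244)
E(S, Y) = 246 - 241*S/312 (E(S, Y) = -241*S/312 + 246 = 246 - 241*S/312)
j(256, 144) + E(-31*6, -686) = 27 + (246 - (-7471)*6/312) = 27 + (246 - 241/312*(-186)) = 27 + (246 + 7471/52) = 27 + 20263/52 = 21667/52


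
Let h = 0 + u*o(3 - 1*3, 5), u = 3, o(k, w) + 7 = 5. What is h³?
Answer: -216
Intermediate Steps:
o(k, w) = -2 (o(k, w) = -7 + 5 = -2)
h = -6 (h = 0 + 3*(-2) = 0 - 6 = -6)
h³ = (-6)³ = -216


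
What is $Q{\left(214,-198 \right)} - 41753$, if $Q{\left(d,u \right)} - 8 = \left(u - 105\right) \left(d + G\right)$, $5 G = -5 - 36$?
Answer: $- \frac{520512}{5} \approx -1.041 \cdot 10^{5}$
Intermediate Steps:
$G = - \frac{41}{5}$ ($G = \frac{-5 - 36}{5} = \frac{1}{5} \left(-41\right) = - \frac{41}{5} \approx -8.2$)
$Q{\left(d,u \right)} = 8 + \left(-105 + u\right) \left(- \frac{41}{5} + d\right)$ ($Q{\left(d,u \right)} = 8 + \left(u - 105\right) \left(d - \frac{41}{5}\right) = 8 + \left(-105 + u\right) \left(- \frac{41}{5} + d\right)$)
$Q{\left(214,-198 \right)} - 41753 = \left(869 - 22470 - - \frac{8118}{5} + 214 \left(-198\right)\right) - 41753 = \left(869 - 22470 + \frac{8118}{5} - 42372\right) - 41753 = - \frac{311747}{5} - 41753 = - \frac{520512}{5}$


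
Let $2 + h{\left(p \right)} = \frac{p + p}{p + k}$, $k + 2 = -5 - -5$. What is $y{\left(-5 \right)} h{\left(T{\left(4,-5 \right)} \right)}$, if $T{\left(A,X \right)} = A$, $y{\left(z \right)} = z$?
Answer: $-10$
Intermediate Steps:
$k = -2$ ($k = -2 - 0 = -2 + \left(-5 + 5\right) = -2 + 0 = -2$)
$h{\left(p \right)} = -2 + \frac{2 p}{-2 + p}$ ($h{\left(p \right)} = -2 + \frac{p + p}{p - 2} = -2 + \frac{2 p}{-2 + p}$)
$y{\left(-5 \right)} h{\left(T{\left(4,-5 \right)} \right)} = - 5 \frac{4}{-2 + 4} = - 5 \cdot \frac{4}{2} = - 5 \cdot 4 \cdot \frac{1}{2} = \left(-5\right) 2 = -10$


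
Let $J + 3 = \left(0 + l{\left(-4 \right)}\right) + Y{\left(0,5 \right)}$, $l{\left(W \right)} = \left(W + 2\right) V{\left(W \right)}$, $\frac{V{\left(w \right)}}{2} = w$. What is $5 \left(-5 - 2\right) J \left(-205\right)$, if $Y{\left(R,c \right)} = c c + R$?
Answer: $272650$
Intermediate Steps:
$Y{\left(R,c \right)} = R + c^{2}$ ($Y{\left(R,c \right)} = c^{2} + R = R + c^{2}$)
$V{\left(w \right)} = 2 w$
$l{\left(W \right)} = 2 W \left(2 + W\right)$ ($l{\left(W \right)} = \left(W + 2\right) 2 W = \left(2 + W\right) 2 W = 2 W \left(2 + W\right)$)
$J = 38$ ($J = -3 + \left(\left(0 + 2 \left(-4\right) \left(2 - 4\right)\right) + \left(0 + 5^{2}\right)\right) = -3 + \left(\left(0 + 2 \left(-4\right) \left(-2\right)\right) + \left(0 + 25\right)\right) = -3 + \left(\left(0 + 16\right) + 25\right) = -3 + \left(16 + 25\right) = -3 + 41 = 38$)
$5 \left(-5 - 2\right) J \left(-205\right) = 5 \left(-5 - 2\right) 38 \left(-205\right) = 5 \left(-7\right) 38 \left(-205\right) = \left(-35\right) 38 \left(-205\right) = \left(-1330\right) \left(-205\right) = 272650$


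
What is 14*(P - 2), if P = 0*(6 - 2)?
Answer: -28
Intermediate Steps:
P = 0 (P = 0*4 = 0)
14*(P - 2) = 14*(0 - 2) = 14*(-2) = -28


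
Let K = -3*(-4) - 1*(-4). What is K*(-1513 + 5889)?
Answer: 70016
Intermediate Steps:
K = 16 (K = 12 + 4 = 16)
K*(-1513 + 5889) = 16*(-1513 + 5889) = 16*4376 = 70016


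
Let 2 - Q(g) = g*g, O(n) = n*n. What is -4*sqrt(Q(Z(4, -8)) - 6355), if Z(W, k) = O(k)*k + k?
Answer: -4*I*sqrt(276753) ≈ -2104.3*I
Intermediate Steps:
O(n) = n**2
Z(W, k) = k + k**3 (Z(W, k) = k**2*k + k = k**3 + k = k + k**3)
Q(g) = 2 - g**2 (Q(g) = 2 - g*g = 2 - g**2)
-4*sqrt(Q(Z(4, -8)) - 6355) = -4*sqrt((2 - (-8 + (-8)**3)**2) - 6355) = -4*sqrt((2 - (-8 - 512)**2) - 6355) = -4*sqrt((2 - 1*(-520)**2) - 6355) = -4*sqrt((2 - 1*270400) - 6355) = -4*sqrt((2 - 270400) - 6355) = -4*sqrt(-270398 - 6355) = -4*I*sqrt(276753)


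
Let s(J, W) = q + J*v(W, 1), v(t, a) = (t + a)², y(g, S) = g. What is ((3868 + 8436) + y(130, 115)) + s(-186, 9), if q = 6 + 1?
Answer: -6159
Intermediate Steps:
q = 7
v(t, a) = (a + t)²
s(J, W) = 7 + J*(1 + W)²
((3868 + 8436) + y(130, 115)) + s(-186, 9) = ((3868 + 8436) + 130) + (7 - 186*(1 + 9)²) = (12304 + 130) + (7 - 186*10²) = 12434 + (7 - 186*100) = 12434 + (7 - 18600) = 12434 - 18593 = -6159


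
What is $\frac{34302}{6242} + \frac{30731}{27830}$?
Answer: $\frac{573223781}{86857430} \approx 6.5996$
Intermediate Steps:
$\frac{34302}{6242} + \frac{30731}{27830} = 34302 \cdot \frac{1}{6242} + 30731 \cdot \frac{1}{27830} = \frac{17151}{3121} + \frac{30731}{27830} = \frac{573223781}{86857430}$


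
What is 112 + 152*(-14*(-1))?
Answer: 2240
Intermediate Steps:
112 + 152*(-14*(-1)) = 112 + 152*14 = 112 + 2128 = 2240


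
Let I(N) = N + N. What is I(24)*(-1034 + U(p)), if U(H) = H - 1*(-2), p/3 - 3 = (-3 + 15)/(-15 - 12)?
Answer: -49168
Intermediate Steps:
p = 23/3 (p = 9 + 3*((-3 + 15)/(-15 - 12)) = 9 + 3*(12/(-27)) = 9 + 3*(12*(-1/27)) = 9 + 3*(-4/9) = 9 - 4/3 = 23/3 ≈ 7.6667)
I(N) = 2*N
U(H) = 2 + H (U(H) = H + 2 = 2 + H)
I(24)*(-1034 + U(p)) = (2*24)*(-1034 + (2 + 23/3)) = 48*(-1034 + 29/3) = 48*(-3073/3) = -49168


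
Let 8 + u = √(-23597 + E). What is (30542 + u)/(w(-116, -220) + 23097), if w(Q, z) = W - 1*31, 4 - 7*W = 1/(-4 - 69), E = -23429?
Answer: 15602874/11787019 + 511*I*√47026/11787019 ≈ 1.3237 + 0.0094013*I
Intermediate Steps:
W = 293/511 (W = 4/7 - 1/(7*(-4 - 69)) = 4/7 - ⅐/(-73) = 4/7 - ⅐*(-1/73) = 4/7 + 1/511 = 293/511 ≈ 0.57339)
u = -8 + I*√47026 (u = -8 + √(-23597 - 23429) = -8 + √(-47026) = -8 + I*√47026 ≈ -8.0 + 216.85*I)
w(Q, z) = -15548/511 (w(Q, z) = 293/511 - 1*31 = 293/511 - 31 = -15548/511)
(30542 + u)/(w(-116, -220) + 23097) = (30542 + (-8 + I*√47026))/(-15548/511 + 23097) = (30534 + I*√47026)/(11787019/511) = (30534 + I*√47026)*(511/11787019) = 15602874/11787019 + 511*I*√47026/11787019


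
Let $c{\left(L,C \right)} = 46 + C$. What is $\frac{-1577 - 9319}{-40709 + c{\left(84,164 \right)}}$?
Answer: $\frac{10896}{40499} \approx 0.26904$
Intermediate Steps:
$\frac{-1577 - 9319}{-40709 + c{\left(84,164 \right)}} = \frac{-1577 - 9319}{-40709 + \left(46 + 164\right)} = - \frac{10896}{-40709 + 210} = - \frac{10896}{-40499} = \left(-10896\right) \left(- \frac{1}{40499}\right) = \frac{10896}{40499}$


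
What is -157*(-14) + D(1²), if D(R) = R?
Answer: 2199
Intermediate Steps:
-157*(-14) + D(1²) = -157*(-14) + 1² = 2198 + 1 = 2199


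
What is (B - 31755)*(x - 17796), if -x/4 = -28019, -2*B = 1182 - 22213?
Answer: -2002460060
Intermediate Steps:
B = 21031/2 (B = -(1182 - 22213)/2 = -1/2*(-21031) = 21031/2 ≈ 10516.)
x = 112076 (x = -4*(-28019) = 112076)
(B - 31755)*(x - 17796) = (21031/2 - 31755)*(112076 - 17796) = -42479/2*94280 = -2002460060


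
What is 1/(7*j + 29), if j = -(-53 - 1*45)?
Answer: 1/715 ≈ 0.0013986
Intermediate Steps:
j = 98 (j = -(-53 - 45) = -1*(-98) = 98)
1/(7*j + 29) = 1/(7*98 + 29) = 1/(686 + 29) = 1/715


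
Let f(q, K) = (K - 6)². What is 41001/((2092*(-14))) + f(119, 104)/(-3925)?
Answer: -442210877/114955400 ≈ -3.8468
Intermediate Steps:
f(q, K) = (-6 + K)²
41001/((2092*(-14))) + f(119, 104)/(-3925) = 41001/((2092*(-14))) + (-6 + 104)²/(-3925) = 41001/(-29288) + 98²*(-1/3925) = 41001*(-1/29288) + 9604*(-1/3925) = -41001/29288 - 9604/3925 = -442210877/114955400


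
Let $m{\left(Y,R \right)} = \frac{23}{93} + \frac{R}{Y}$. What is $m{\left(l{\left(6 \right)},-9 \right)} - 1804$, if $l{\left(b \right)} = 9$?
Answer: $- \frac{167842}{93} \approx -1804.8$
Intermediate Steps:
$m{\left(Y,R \right)} = \frac{23}{93} + \frac{R}{Y}$ ($m{\left(Y,R \right)} = 23 \cdot \frac{1}{93} + \frac{R}{Y} = \frac{23}{93} + \frac{R}{Y}$)
$m{\left(l{\left(6 \right)},-9 \right)} - 1804 = \left(\frac{23}{93} - \frac{9}{9}\right) - 1804 = \left(\frac{23}{93} - 1\right) - 1804 = - \frac{70}{93} - 1804 = - \frac{167842}{93}$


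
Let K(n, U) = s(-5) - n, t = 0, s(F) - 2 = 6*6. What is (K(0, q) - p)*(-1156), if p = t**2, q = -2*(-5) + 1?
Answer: -43928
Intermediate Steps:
s(F) = 38 (s(F) = 2 + 6*6 = 2 + 36 = 38)
q = 11 (q = 10 + 1 = 11)
K(n, U) = 38 - n
p = 0 (p = 0**2 = 0)
(K(0, q) - p)*(-1156) = ((38 - 1*0) - 1*0)*(-1156) = ((38 + 0) + 0)*(-1156) = (38 + 0)*(-1156) = 38*(-1156) = -43928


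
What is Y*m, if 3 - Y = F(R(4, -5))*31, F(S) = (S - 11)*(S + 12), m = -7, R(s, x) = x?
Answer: -24325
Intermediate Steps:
F(S) = (-11 + S)*(12 + S)
Y = 3475 (Y = 3 - (-132 - 5 + (-5)²)*31 = 3 - (-132 - 5 + 25)*31 = 3 - (-112)*31 = 3 - 1*(-3472) = 3 + 3472 = 3475)
Y*m = 3475*(-7) = -24325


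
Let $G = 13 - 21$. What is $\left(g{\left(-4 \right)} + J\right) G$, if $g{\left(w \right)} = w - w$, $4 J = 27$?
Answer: $-54$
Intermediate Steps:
$J = \frac{27}{4}$ ($J = \frac{1}{4} \cdot 27 = \frac{27}{4} \approx 6.75$)
$g{\left(w \right)} = 0$
$G = -8$ ($G = 13 - 21 = -8$)
$\left(g{\left(-4 \right)} + J\right) G = \left(0 + \frac{27}{4}\right) \left(-8\right) = \frac{27}{4} \left(-8\right) = -54$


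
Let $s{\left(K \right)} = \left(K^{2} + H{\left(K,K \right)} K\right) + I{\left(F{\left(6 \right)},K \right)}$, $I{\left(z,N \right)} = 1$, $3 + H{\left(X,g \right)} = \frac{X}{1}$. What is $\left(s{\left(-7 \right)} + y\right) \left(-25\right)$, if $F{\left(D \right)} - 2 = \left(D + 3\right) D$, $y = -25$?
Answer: $-2375$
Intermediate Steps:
$H{\left(X,g \right)} = -3 + X$ ($H{\left(X,g \right)} = -3 + \frac{X}{1} = -3 + X 1 = -3 + X$)
$F{\left(D \right)} = 2 + D \left(3 + D\right)$ ($F{\left(D \right)} = 2 + \left(D + 3\right) D = 2 + \left(3 + D\right) D = 2 + D \left(3 + D\right)$)
$s{\left(K \right)} = 1 + K^{2} + K \left(-3 + K\right)$ ($s{\left(K \right)} = \left(K^{2} + \left(-3 + K\right) K\right) + 1 = \left(K^{2} + K \left(-3 + K\right)\right) + 1 = 1 + K^{2} + K \left(-3 + K\right)$)
$\left(s{\left(-7 \right)} + y\right) \left(-25\right) = \left(\left(1 + \left(-7\right)^{2} - 7 \left(-3 - 7\right)\right) - 25\right) \left(-25\right) = \left(\left(1 + 49 - -70\right) - 25\right) \left(-25\right) = \left(\left(1 + 49 + 70\right) - 25\right) \left(-25\right) = \left(120 - 25\right) \left(-25\right) = 95 \left(-25\right) = -2375$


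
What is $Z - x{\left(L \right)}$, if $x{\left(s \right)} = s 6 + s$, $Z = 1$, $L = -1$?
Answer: $8$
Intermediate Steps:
$x{\left(s \right)} = 7 s$ ($x{\left(s \right)} = 6 s + s = 7 s$)
$Z - x{\left(L \right)} = 1 - 7 \left(-1\right) = 1 - -7 = 1 + 7 = 8$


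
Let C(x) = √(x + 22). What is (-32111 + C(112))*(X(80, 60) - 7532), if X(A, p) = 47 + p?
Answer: 238424175 - 7425*√134 ≈ 2.3834e+8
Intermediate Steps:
C(x) = √(22 + x)
(-32111 + C(112))*(X(80, 60) - 7532) = (-32111 + √(22 + 112))*((47 + 60) - 7532) = (-32111 + √134)*(107 - 7532) = (-32111 + √134)*(-7425) = 238424175 - 7425*√134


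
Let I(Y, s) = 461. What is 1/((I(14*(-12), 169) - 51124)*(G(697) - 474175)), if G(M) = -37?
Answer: 1/24025002556 ≈ 4.1623e-11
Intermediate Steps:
1/((I(14*(-12), 169) - 51124)*(G(697) - 474175)) = 1/((461 - 51124)*(-37 - 474175)) = 1/(-50663*(-474212)) = 1/24025002556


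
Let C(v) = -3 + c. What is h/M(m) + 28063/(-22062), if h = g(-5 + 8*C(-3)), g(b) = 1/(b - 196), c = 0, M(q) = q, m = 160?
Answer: -168381677/132372000 ≈ -1.2720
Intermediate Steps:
C(v) = -3 (C(v) = -3 + 0 = -3)
g(b) = 1/(-196 + b)
h = -1/225 (h = 1/(-196 + (-5 + 8*(-3))) = 1/(-196 + (-5 - 24)) = 1/(-196 - 29) = 1/(-225) = -1/225 ≈ -0.0044444)
h/M(m) + 28063/(-22062) = -1/225/160 + 28063/(-22062) = -1/225*1/160 + 28063*(-1/22062) = -1/36000 - 28063/22062 = -168381677/132372000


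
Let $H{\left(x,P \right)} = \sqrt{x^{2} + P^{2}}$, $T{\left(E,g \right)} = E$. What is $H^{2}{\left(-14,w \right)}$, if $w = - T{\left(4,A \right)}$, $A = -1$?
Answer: $212$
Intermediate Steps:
$w = -4$ ($w = \left(-1\right) 4 = -4$)
$H{\left(x,P \right)} = \sqrt{P^{2} + x^{2}}$
$H^{2}{\left(-14,w \right)} = \left(\sqrt{\left(-4\right)^{2} + \left(-14\right)^{2}}\right)^{2} = \left(\sqrt{16 + 196}\right)^{2} = \left(\sqrt{212}\right)^{2} = \left(2 \sqrt{53}\right)^{2} = 212$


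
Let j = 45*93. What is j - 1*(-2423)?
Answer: 6608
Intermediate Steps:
j = 4185
j - 1*(-2423) = 4185 - 1*(-2423) = 4185 + 2423 = 6608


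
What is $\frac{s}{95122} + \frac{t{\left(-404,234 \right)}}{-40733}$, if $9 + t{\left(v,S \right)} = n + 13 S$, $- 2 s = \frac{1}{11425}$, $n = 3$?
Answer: $- \frac{26082452561}{349939569700} \approx -0.074534$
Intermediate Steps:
$s = - \frac{1}{22850}$ ($s = - \frac{1}{2 \cdot 11425} = \left(- \frac{1}{2}\right) \frac{1}{11425} = - \frac{1}{22850} \approx -4.3764 \cdot 10^{-5}$)
$t{\left(v,S \right)} = -6 + 13 S$ ($t{\left(v,S \right)} = -9 + \left(3 + 13 S\right) = -6 + 13 S$)
$\frac{s}{95122} + \frac{t{\left(-404,234 \right)}}{-40733} = - \frac{1}{22850 \cdot 95122} + \frac{-6 + 13 \cdot 234}{-40733} = \left(- \frac{1}{22850}\right) \frac{1}{95122} + \left(-6 + 3042\right) \left(- \frac{1}{40733}\right) = - \frac{1}{2173537700} + 3036 \left(- \frac{1}{40733}\right) = - \frac{1}{2173537700} - \frac{12}{161} = - \frac{26082452561}{349939569700}$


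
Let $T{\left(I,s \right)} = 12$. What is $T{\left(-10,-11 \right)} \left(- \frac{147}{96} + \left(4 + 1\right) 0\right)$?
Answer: $- \frac{147}{8} \approx -18.375$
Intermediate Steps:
$T{\left(-10,-11 \right)} \left(- \frac{147}{96} + \left(4 + 1\right) 0\right) = 12 \left(- \frac{147}{96} + \left(4 + 1\right) 0\right) = 12 \left(\left(-147\right) \frac{1}{96} + 5 \cdot 0\right) = 12 \left(- \frac{49}{32} + 0\right) = 12 \left(- \frac{49}{32}\right) = - \frac{147}{8}$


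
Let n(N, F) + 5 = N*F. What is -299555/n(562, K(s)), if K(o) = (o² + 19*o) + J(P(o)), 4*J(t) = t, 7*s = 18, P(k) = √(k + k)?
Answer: -22417581555845/2332312954834 + 86616028695*√7/2332312954834 ≈ -9.5135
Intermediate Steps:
P(k) = √2*√k (P(k) = √(2*k) = √2*√k)
s = 18/7 (s = (⅐)*18 = 18/7 ≈ 2.5714)
J(t) = t/4
K(o) = o² + 19*o + √2*√o/4 (K(o) = (o² + 19*o) + (√2*√o)/4 = (o² + 19*o) + √2*√o/4 = o² + 19*o + √2*√o/4)
n(N, F) = -5 + F*N (n(N, F) = -5 + N*F = -5 + F*N)
-299555/n(562, K(s)) = -299555/(-5 + ((18/7)² + 19*(18/7) + √2*√(18/7)/4)*562) = -299555/(-5 + (324/49 + 342/7 + √2*(3*√14/7)/4)*562) = -299555/(-5 + (324/49 + 342/7 + 3*√7/14)*562) = -299555/(-5 + (2718/49 + 3*√7/14)*562) = -299555/(-5 + (1527516/49 + 843*√7/7)) = -299555/(1527271/49 + 843*√7/7)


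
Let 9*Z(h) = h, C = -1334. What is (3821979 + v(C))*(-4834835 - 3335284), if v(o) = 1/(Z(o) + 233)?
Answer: -23825455809848334/763 ≈ -3.1226e+13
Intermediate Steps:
Z(h) = h/9
v(o) = 1/(233 + o/9) (v(o) = 1/(o/9 + 233) = 1/(233 + o/9))
(3821979 + v(C))*(-4834835 - 3335284) = (3821979 + 9/(2097 - 1334))*(-4834835 - 3335284) = (3821979 + 9/763)*(-8170119) = (2916169986/763)*(-8170119) = -23825455809848334/763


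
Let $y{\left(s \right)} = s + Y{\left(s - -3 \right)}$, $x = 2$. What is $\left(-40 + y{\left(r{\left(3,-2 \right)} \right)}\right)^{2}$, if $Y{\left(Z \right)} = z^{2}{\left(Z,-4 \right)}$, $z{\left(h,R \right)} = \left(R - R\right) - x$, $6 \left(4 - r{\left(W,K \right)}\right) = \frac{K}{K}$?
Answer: $\frac{37249}{36} \approx 1034.7$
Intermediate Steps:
$r{\left(W,K \right)} = \frac{23}{6}$ ($r{\left(W,K \right)} = 4 - \frac{K \frac{1}{K}}{6} = 4 - \frac{1}{6} = \frac{23}{6}$)
$z{\left(h,R \right)} = -2$ ($z{\left(h,R \right)} = \left(R - R\right) - 2 = 0 - 2 = -2$)
$Y{\left(Z \right)} = 4$ ($Y{\left(Z \right)} = \left(-2\right)^{2} = 4$)
$y{\left(s \right)} = 4 + s$ ($y{\left(s \right)} = s + 4 = 4 + s$)
$\left(-40 + y{\left(r{\left(3,-2 \right)} \right)}\right)^{2} = \left(-40 + \left(4 + \frac{23}{6}\right)\right)^{2} = \left(-40 + \frac{47}{6}\right)^{2} = \left(- \frac{193}{6}\right)^{2} = \frac{37249}{36}$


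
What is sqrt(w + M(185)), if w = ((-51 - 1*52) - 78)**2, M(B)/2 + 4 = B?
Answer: sqrt(33123) ≈ 182.00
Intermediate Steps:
M(B) = -8 + 2*B
w = 32761 (w = ((-51 - 52) - 78)**2 = (-103 - 78)**2 = (-181)**2 = 32761)
sqrt(w + M(185)) = sqrt(32761 + (-8 + 2*185)) = sqrt(32761 + (-8 + 370)) = sqrt(32761 + 362) = sqrt(33123)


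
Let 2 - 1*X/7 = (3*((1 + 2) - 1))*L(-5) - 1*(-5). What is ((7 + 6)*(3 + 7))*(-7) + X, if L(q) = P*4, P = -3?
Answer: -427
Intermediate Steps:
L(q) = -12 (L(q) = -3*4 = -12)
X = 483 (X = 14 - 7*((3*((1 + 2) - 1))*(-12) - 1*(-5)) = 14 - 7*((3*(3 - 1))*(-12) + 5) = 14 - 7*((3*2)*(-12) + 5) = 14 - 7*(6*(-12) + 5) = 14 - 7*(-72 + 5) = 14 - 7*(-67) = 14 + 469 = 483)
((7 + 6)*(3 + 7))*(-7) + X = ((7 + 6)*(3 + 7))*(-7) + 483 = (13*10)*(-7) + 483 = 130*(-7) + 483 = -910 + 483 = -427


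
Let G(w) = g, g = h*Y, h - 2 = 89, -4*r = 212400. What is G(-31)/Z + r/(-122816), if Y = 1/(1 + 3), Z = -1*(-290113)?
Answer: 3851948591/8907629552 ≈ 0.43243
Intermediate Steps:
r = -53100 (r = -¼*212400 = -53100)
h = 91 (h = 2 + 89 = 91)
Z = 290113
Y = ¼ (Y = 1/4 = ¼ ≈ 0.25000)
g = 91/4 (g = 91*(¼) = 91/4 ≈ 22.750)
G(w) = 91/4
G(-31)/Z + r/(-122816) = (91/4)/290113 - 53100/(-122816) = (91/4)*(1/290113) - 53100*(-1/122816) = 91/1160452 + 13275/30704 = 3851948591/8907629552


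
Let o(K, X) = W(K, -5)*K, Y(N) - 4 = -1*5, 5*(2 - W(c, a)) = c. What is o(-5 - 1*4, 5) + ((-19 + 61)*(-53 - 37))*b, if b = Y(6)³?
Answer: 18729/5 ≈ 3745.8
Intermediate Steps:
W(c, a) = 2 - c/5
Y(N) = -1 (Y(N) = 4 - 1*5 = 4 - 5 = -1)
o(K, X) = K*(2 - K/5) (o(K, X) = (2 - K/5)*K = K*(2 - K/5))
b = -1 (b = (-1)³ = -1)
o(-5 - 1*4, 5) + ((-19 + 61)*(-53 - 37))*b = (-5 - 1*4)*(10 - (-5 - 1*4))/5 + ((-19 + 61)*(-53 - 37))*(-1) = (-5 - 4)*(10 - (-5 - 4))/5 + (42*(-90))*(-1) = (⅕)*(-9)*(10 - 1*(-9)) - 3780*(-1) = (⅕)*(-9)*(10 + 9) + 3780 = (⅕)*(-9)*19 + 3780 = -171/5 + 3780 = 18729/5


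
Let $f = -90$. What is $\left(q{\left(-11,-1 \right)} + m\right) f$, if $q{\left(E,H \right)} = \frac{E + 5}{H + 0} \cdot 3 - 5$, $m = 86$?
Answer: $-8910$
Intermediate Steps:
$q{\left(E,H \right)} = -5 + \frac{3 \left(5 + E\right)}{H}$ ($q{\left(E,H \right)} = \frac{5 + E}{H} 3 - 5 = \frac{3 \left(5 + E\right)}{H} - 5 = -5 + \frac{3 \left(5 + E\right)}{H}$)
$\left(q{\left(-11,-1 \right)} + m\right) f = \left(\frac{15 - -5 + 3 \left(-11\right)}{-1} + 86\right) \left(-90\right) = \left(- (15 + 5 - 33) + 86\right) \left(-90\right) = \left(\left(-1\right) \left(-13\right) + 86\right) \left(-90\right) = \left(13 + 86\right) \left(-90\right) = 99 \left(-90\right) = -8910$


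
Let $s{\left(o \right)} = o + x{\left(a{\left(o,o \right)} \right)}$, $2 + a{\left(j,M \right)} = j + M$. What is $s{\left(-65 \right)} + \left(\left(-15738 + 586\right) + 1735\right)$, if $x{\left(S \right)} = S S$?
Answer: $3942$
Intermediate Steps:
$a{\left(j,M \right)} = -2 + M + j$ ($a{\left(j,M \right)} = -2 + \left(j + M\right) = -2 + \left(M + j\right) = -2 + M + j$)
$x{\left(S \right)} = S^{2}$
$s{\left(o \right)} = o + \left(-2 + 2 o\right)^{2}$ ($s{\left(o \right)} = o + \left(-2 + o + o\right)^{2} = o + \left(-2 + 2 o\right)^{2}$)
$s{\left(-65 \right)} + \left(\left(-15738 + 586\right) + 1735\right) = \left(-65 + 4 \left(-1 - 65\right)^{2}\right) + \left(\left(-15738 + 586\right) + 1735\right) = \left(-65 + 4 \left(-66\right)^{2}\right) + \left(-15152 + 1735\right) = \left(-65 + 4 \cdot 4356\right) - 13417 = \left(-65 + 17424\right) - 13417 = 17359 - 13417 = 3942$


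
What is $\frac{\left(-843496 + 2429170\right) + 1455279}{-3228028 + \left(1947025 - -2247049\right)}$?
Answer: $\frac{3040953}{966046} \approx 3.1478$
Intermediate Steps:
$\frac{\left(-843496 + 2429170\right) + 1455279}{-3228028 + \left(1947025 - -2247049\right)} = \frac{1585674 + 1455279}{-3228028 + \left(1947025 + 2247049\right)} = \frac{3040953}{-3228028 + 4194074} = \frac{3040953}{966046}$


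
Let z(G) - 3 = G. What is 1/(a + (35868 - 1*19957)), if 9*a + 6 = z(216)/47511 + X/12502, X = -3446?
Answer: 890973783/14175663047963 ≈ 6.2852e-5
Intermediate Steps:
z(G) = 3 + G
a = -620813350/890973783 (a = -2/3 + ((3 + 216)/47511 - 3446/12502)/9 = -2/3 + (219*(1/47511) - 3446*1/12502)/9 = -2/3 + (73/15837 - 1723/6251)/9 = -2/3 + (1/9)*(-26830828/98997087) = -2/3 - 26830828/890973783 = -620813350/890973783 ≈ -0.69678)
1/(a + (35868 - 1*19957)) = 1/(-620813350/890973783 + (35868 - 1*19957)) = 1/(-620813350/890973783 + (35868 - 19957)) = 1/(-620813350/890973783 + 15911) = 1/(14175663047963/890973783) = 890973783/14175663047963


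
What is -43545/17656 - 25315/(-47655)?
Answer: -325635067/168279336 ≈ -1.9351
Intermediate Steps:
-43545/17656 - 25315/(-47655) = -43545*1/17656 - 25315*(-1/47655) = -43545/17656 + 5063/9531 = -325635067/168279336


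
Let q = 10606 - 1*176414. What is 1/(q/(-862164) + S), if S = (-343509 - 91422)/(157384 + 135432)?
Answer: -63113853456/81607653839 ≈ -0.77338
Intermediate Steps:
q = -165808 (q = 10606 - 176414 = -165808)
S = -434931/292816 ≈ -1.4853
1/(q/(-862164) + S) = 1/(-165808/(-862164) - 434931/292816) = 1/(-165808*(-1/862164) - 434931/292816) = 1/(41452/215541 - 434931/292816) = 1/(-81607653839/63113853456) = -63113853456/81607653839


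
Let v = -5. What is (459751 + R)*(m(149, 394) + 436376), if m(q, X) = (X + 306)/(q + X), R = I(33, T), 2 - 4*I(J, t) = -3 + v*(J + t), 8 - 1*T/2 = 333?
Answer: 108756864307508/543 ≈ 2.0029e+11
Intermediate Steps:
T = -650 (T = 16 - 2*333 = 16 - 666 = -650)
I(J, t) = 5/4 + 5*J/4 + 5*t/4 (I(J, t) = 1/2 - (-3 - 5*(J + t))/4 = 1/2 - (-3 + (-5*J - 5*t))/4 = 1/2 - (-3 - 5*J - 5*t)/4 = 1/2 + (3/4 + 5*J/4 + 5*t/4) = 5/4 + 5*J/4 + 5*t/4)
R = -770 (R = 5/4 + (5/4)*33 + (5/4)*(-650) = 5/4 + 165/4 - 1625/2 = -770)
m(q, X) = (306 + X)/(X + q)
(459751 + R)*(m(149, 394) + 436376) = (459751 - 770)*((306 + 394)/(394 + 149) + 436376) = 458981*(700/543 + 436376) = 458981*(236952868/543) = 108756864307508/543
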